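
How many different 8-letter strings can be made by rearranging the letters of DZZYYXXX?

1680

The 8 letters of DZZYYXXX have repeats: X appearing 3 times, Y appearing twice, and Z appearing twice.
Dividing 8! = 40320 by 3!·2!·2! = 24 for the repeated letters gives 1680.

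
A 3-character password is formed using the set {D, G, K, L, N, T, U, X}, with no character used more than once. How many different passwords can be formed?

336

With no repetition, fill the 3 characters in order: 8 choices, then 7, down to 6.
8 × 7 × 6 = 336.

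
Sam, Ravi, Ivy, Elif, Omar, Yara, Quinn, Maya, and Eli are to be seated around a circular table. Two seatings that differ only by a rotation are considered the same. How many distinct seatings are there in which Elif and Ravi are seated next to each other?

10080

Treat {Elif, Ravi} as one unit (2 internal orders) and seat the resulting 8 units around the table: (7)! circular arrangements.
So 2 × (7)! = 2 × 5040 = 10080.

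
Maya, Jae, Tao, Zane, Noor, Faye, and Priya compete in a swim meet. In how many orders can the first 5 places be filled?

There are 7 choices for 1st place, 6 for 2nd, and so on down to 3 for position 5.
That gives 7 × 6 × 5 × 4 × 3 = 2520.

2520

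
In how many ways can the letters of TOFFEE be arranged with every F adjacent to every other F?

Treat the 2 copies of F as a single block. The multiset to arrange is then {FF, E, E, O, T}, 5 items in all.
That gives (5)!/(2!) = 60 arrangements.

60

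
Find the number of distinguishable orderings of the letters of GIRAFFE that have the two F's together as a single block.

720

Treat the 2 copies of F as a single block. The multiset to arrange is then {FF, A, E, G, I, R}, 6 items in all.
All 6 items are distinct, so there are (6)! = 720 arrangements.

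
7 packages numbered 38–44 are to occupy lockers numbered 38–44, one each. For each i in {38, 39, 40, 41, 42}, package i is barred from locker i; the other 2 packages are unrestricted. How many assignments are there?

2428

Let Aᵢ (for 38 ≤ i ≤ 42) be the placements that put package i in its forbidden locker. Any j of these fix j positions, leaving (7−j)! ways to fill the rest, and there are C(5,j) ways to pick which j.
By inclusion–exclusion, the number of valid placements is Σ_{j=0}^{5} (−1)^j C(5,j)·(7−j)!.
Computing: 5040 − 3600 + 1200 − 240 + 30 − 2 = 2428.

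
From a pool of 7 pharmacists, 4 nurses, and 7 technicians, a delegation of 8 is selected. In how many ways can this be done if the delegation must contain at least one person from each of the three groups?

40425

With no constraint there are C(18,8) = 43758 possible selections.
Selections missing a whole group: no pharmacists → C(11,8) = 165; no nurses → C(14,8) = 3003; no technicians → C(11,8) = 165.
Add back selections omitting two groups (i.e. drawn from a single group): C(7,8) + C(4,8) + C(7,8) = 0.
By inclusion–exclusion: 43758 − 3333 + 0 = 40425.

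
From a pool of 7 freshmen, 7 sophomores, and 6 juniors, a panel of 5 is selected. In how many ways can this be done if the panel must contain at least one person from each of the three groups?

With no constraint there are C(20,5) = 15504 possible selections.
Selections missing a whole group: no freshmen → C(13,5) = 1287; no sophomores → C(13,5) = 1287; no juniors → C(14,5) = 2002.
Add back selections omitting two groups (i.e. drawn from a single group): C(7,5) + C(7,5) + C(6,5) = 48.
By inclusion–exclusion: 15504 − 4576 + 48 = 10976.

10976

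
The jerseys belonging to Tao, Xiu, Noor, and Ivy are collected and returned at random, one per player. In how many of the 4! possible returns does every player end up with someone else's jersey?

9

Let Aᵢ be the assignments in which player i gets their old jersey. We want the size of the complement of A₁∪…∪A_4.
By inclusion–exclusion this is Σ_{j=0}^{4} (−1)^j C(4,j)·(4−j)!.
Computing: 24 − 24 + 12 − 4 + 1 = 9.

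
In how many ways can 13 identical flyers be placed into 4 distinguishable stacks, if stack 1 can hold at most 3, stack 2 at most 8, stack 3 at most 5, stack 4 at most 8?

172

Without the upper bounds there are C(16,3) = 560 ways to split 13 among 4 stacks.
Subtract solutions that violate a single cap (substitute x_i' = x_i − (cap_i+1)): x_1 ≥ 4 gives C(12,3) = 220; x_2 ≥ 9 gives C(7,3) = 35; x_3 ≥ 6 gives C(10,3) = 120; x_4 ≥ 9 gives C(7,3) = 35. Together 410.
Add back pairs where two caps are both exceeded: 1 + 20 + 1 + 0 + 0 + 0 = 22.
By inclusion–exclusion the count is 560 − 410 + 22 = 172.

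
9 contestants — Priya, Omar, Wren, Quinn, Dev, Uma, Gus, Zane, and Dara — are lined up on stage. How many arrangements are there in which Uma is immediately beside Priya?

80640

Place the 7 others and the Uma-Priya pair as 8 objects in a line; the pair has 2 internal arrangements.
So the count is 2·(8)! = 80640.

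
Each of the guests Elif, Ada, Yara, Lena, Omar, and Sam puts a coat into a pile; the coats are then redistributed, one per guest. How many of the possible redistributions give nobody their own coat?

Let Aᵢ be the assignments in which guest i gets their own coat. We want the size of the complement of A₁∪…∪A_6.
By inclusion–exclusion this is Σ_{j=0}^{6} (−1)^j C(6,j)·(6−j)!.
Computing: 720 − 720 + 360 − 120 + 30 − 6 + 1 = 265.

265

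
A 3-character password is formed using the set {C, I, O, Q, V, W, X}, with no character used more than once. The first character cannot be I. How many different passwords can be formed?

The first character has 7−1 = 6 choices (anything except I).
The remaining 2 characters are filled from the other 6 symbols without repetition: 6 × 5 = 30.
Total: 6 × 30 = 180.

180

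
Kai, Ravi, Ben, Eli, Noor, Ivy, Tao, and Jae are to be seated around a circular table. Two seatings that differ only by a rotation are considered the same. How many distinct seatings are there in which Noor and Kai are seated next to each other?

Treat {Noor, Kai} as one unit (2 internal orders) and seat the resulting 7 units around the table: (6)! circular arrangements.
So 2 × (6)! = 2 × 720 = 1440.

1440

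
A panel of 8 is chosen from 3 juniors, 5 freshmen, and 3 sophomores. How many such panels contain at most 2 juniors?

109

Split by how many juniors are chosen (0 through 2).
Sum: C(3,0)·C(8,8) + C(3,1)·C(8,7) + C(3,2)·C(8,6) = 1 + 24 + 84 = 109.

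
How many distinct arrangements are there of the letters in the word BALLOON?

The 7 letters of BALLOON have repeats: L appearing twice and O appearing twice.
The number of distinct arrangements is 7!/(2!·2!) = 5040/4 = 1260.

1260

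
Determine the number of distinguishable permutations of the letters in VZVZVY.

Letter multiplicities in VZVZVY: V×3, Y×1, Z×2.
So there are 6! / (3!·2!) = 60 distinguishable arrangements.

60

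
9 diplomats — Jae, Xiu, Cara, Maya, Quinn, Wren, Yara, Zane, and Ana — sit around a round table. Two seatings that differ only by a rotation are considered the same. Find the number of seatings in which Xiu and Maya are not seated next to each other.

30240

All circular seatings of 9 people number (8)! = 40320.
Seatings with Xiu beside Maya: treat them as a block with 2 internal orders, giving 2 × (7)! = 10080.
Subtracting, 40320 − 10080 = 30240.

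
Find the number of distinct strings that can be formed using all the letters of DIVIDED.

DIVIDED has 7 letters with D appearing 3 times and I appearing twice.
The number of distinct arrangements is 7!/(3!·2!) = 5040/12 = 420.

420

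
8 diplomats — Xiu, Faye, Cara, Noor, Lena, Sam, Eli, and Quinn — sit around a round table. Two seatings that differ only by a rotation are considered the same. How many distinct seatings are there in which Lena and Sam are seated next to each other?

Glue Lena and Sam into a block (2 internal orders). Seating 7 units around a circle gives (6)! arrangements.
So 2 × (6)! = 2 × 720 = 1440.

1440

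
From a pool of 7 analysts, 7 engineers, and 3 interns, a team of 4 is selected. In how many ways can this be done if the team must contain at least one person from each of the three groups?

Unrestricted: C(17,4) = 2380 ways to pick any 4 of the 17.
Selections missing a whole group: no analysts → C(10,4) = 210; no engineers → C(10,4) = 210; no interns → C(14,4) = 1001.
Add back selections omitting two groups (i.e. drawn from a single group): C(7,4) + C(7,4) + C(3,4) = 70.
By inclusion–exclusion: 2380 − 1421 + 70 = 1029.

1029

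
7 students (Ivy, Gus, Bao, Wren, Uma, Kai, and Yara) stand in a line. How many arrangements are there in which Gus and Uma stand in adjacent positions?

1440

Treat {Gus, Uma} as a single unit. There are 6 units to order, and the pair itself can be ordered 2 ways.
That gives 2 × 6! = 2 × 720 = 1440.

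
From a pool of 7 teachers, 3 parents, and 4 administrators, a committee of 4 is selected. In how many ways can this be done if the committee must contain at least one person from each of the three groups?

462

With no constraint there are C(14,4) = 1001 possible selections.
Subtract selections that omit an entire group: no teachers → C(7,4) = 35; no parents → C(11,4) = 330; no administrators → C(10,4) = 210.
Add back selections omitting two groups (i.e. drawn from a single group): C(7,4) + C(3,4) + C(4,4) = 36.
By inclusion–exclusion: 1001 − 575 + 36 = 462.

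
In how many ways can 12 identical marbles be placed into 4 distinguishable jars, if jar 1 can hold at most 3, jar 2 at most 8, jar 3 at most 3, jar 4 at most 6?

Without the upper bounds there are C(15,3) = 455 ways to split 12 among 4 jars.
Subtract solutions that violate a single cap (substitute x_i' = x_i − (cap_i+1)): x_1 ≥ 4 gives C(11,3) = 165; x_2 ≥ 9 gives C(6,3) = 20; x_3 ≥ 4 gives C(11,3) = 165; x_4 ≥ 7 gives C(8,3) = 56. Together 406.
Add back pairs where two caps are both exceeded: 0 + 35 + 4 + 0 + 0 + 4 = 43.
By inclusion–exclusion the count is 455 − 406 + 43 = 92.

92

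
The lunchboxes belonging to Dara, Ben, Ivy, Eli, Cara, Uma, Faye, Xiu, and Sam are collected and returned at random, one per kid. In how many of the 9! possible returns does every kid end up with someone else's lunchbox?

133496

Count assignments avoiding every fixed point. For any j of the 9 kids fixed to their own lunchbox, the other 9−j can be arranged in (9−j)! ways.
By inclusion–exclusion this is Σ_{j=0}^{9} (−1)^j C(9,j)·(9−j)!.
Computing: 362880 − 362880 + 181440 − 60480 + 15120 − 3024 + 504 − 72 + 9 − 1 = 133496.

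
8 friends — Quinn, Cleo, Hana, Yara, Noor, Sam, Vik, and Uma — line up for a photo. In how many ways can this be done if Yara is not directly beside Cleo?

30240

Of the 8! = 40320 arrangements, those with Yara and Cleo adjacent number 2 × 7! = 10080 (treat the pair as a block with 2 internal orders).
So 40320 − 10080 = 30240 arrangements keep them apart.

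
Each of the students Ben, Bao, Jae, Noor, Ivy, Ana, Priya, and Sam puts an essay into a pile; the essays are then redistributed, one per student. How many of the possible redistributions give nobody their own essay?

This is the derangement count D_8: permutations of 8 items with no fixed point.
By inclusion–exclusion this is Σ_{j=0}^{8} (−1)^j C(8,j)·(8−j)!.
Computing: 40320 − 40320 + 20160 − 6720 + 1680 − 336 + 56 − 8 + 1 = 14833.

14833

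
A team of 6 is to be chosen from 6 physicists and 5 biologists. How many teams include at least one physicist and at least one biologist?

461

With no constraint there are C(11,6) = 462 possible selections.
Selections missing a whole group: no physicists → C(5,6) = 0; no biologists → C(6,6) = 1.
Both groups omitted at once is impossible, so 462 − 1 = 461.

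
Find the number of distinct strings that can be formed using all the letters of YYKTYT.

The 6 letters of YYKTYT have repeats: T appearing twice and Y appearing 3 times.
So there are 6! / (3!·2!) = 60 distinguishable arrangements.

60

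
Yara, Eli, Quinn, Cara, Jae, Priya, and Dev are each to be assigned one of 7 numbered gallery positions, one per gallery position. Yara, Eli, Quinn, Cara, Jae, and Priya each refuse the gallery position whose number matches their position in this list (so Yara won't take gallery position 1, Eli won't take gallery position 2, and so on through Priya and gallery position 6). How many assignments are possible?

Let Aᵢ (for 1 ≤ i ≤ 6) be the placements that put person i in their forbidden gallery position. Any j of these fix j positions, leaving (7−j)! ways to fill the rest, and there are C(6,j) ways to pick which j.
By inclusion–exclusion, the number of valid placements is Σ_{j=0}^{6} (−1)^j C(6,j)·(7−j)!.
Computing: 5040 − 4320 + 1800 − 480 + 90 − 12 + 1 = 2119.

2119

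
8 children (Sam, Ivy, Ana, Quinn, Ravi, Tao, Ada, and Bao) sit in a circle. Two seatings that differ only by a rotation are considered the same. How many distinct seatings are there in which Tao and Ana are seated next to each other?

Treat {Tao, Ana} as one unit (2 internal orders) and seat the resulting 7 units around the table: (6)! circular arrangements.
So 2 × (6)! = 2 × 720 = 1440.

1440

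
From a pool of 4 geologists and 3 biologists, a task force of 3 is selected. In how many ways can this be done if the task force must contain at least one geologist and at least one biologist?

Total 3-person selections from all 7: C(7,3) = 35.
Subtract selections that omit an entire group: no geologists → C(3,3) = 1; no biologists → C(4,3) = 4.
Both groups omitted at once is impossible, so 35 − 5 = 30.

30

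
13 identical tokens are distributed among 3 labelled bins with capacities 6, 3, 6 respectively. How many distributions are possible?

6

By stars and bars, unrestricted non-negative solutions to x_1+…+x_3 = 13 number C(13+2,2) = 105.
Subtract solutions that violate a single cap (substitute x_i' = x_i − (cap_i+1)): x_1 ≥ 7 gives C(8,2) = 28; x_2 ≥ 4 gives C(11,2) = 55; x_3 ≥ 7 gives C(8,2) = 28. Together 111.
Add back pairs where two caps are both exceeded: 6 + 0 + 6 = 12.
By inclusion–exclusion the count is 105 − 111 + 12 = 6.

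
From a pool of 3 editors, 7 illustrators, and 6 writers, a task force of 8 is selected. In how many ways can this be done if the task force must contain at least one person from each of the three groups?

11529

With no constraint there are C(16,8) = 12870 possible selections.
Selections missing a whole group: no editors → C(13,8) = 1287; no illustrators → C(9,8) = 9; no writers → C(10,8) = 45.
Add back selections omitting two groups (i.e. drawn from a single group): C(3,8) + C(7,8) + C(6,8) = 0.
By inclusion–exclusion: 12870 − 1341 + 0 = 11529.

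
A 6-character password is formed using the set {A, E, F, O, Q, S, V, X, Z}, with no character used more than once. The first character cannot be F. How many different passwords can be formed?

The first character has 9−1 = 8 choices (anything except F).
The remaining 5 characters are filled from the other 8 symbols without repetition: 8 × 7 × 6 × 5 × 4 = 6720.
Total: 8 × 6720 = 53760.

53760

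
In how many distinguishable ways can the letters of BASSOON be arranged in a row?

The 7 letters of BASSOON have repeats: O appearing twice and S appearing twice.
The number of distinct arrangements is 7!/(2!·2!) = 5040/4 = 1260.

1260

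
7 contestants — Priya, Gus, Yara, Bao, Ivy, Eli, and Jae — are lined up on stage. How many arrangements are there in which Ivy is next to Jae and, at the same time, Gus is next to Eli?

480

Treat {Ivy,Jae} as one block (2 orders) and {Gus,Eli} as another (2 orders).
That leaves 5 units to arrange: 2 × 2 × 5! = 4 × 120 = 480.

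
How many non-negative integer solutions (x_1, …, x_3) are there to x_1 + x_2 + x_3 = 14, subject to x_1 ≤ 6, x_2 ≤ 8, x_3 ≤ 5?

21

Ignoring the caps, the number of non-negative solutions to x_1+…+x_3 = 14 is C(16,2) = 120.
Subtract solutions that violate a single cap (substitute x_i' = x_i − (cap_i+1)): x_1 ≥ 7 gives C(9,2) = 36; x_2 ≥ 9 gives C(7,2) = 21; x_3 ≥ 6 gives C(10,2) = 45. Together 102.
Add back pairs where two caps are both exceeded: 0 + 3 + 0 = 3.
By inclusion–exclusion the count is 120 − 102 + 3 = 21.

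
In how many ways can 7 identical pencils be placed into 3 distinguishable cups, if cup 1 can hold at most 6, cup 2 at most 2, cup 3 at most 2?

8

Ignoring the caps, the number of non-negative solutions to x_1+…+x_3 = 7 is C(9,2) = 36.
Subtract solutions that violate a single cap (substitute x_i' = x_i − (cap_i+1)): x_1 ≥ 7 gives C(2,2) = 1; x_2 ≥ 3 gives C(6,2) = 15; x_3 ≥ 3 gives C(6,2) = 15. Together 31.
Add back pairs where two caps are both exceeded: 0 + 0 + 3 = 3.
By inclusion–exclusion the count is 36 − 31 + 3 = 8.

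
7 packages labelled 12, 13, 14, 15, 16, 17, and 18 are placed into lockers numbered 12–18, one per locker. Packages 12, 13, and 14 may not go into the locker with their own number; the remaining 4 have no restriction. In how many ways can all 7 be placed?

Let Aᵢ (for i ∈ {12, 13, 14}) be the placements that put package i in its forbidden locker. Any j of these fix j positions, leaving (7−j)! ways to fill the rest, and there are C(3,j) ways to pick which j.
By inclusion–exclusion, the number of valid placements is Σ_{j=0}^{3} (−1)^j C(3,j)·(7−j)!.
Computing: 5040 − 2160 + 360 − 24 = 3216.

3216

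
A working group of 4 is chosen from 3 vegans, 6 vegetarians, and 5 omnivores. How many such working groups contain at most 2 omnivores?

Split by how many omnivores are chosen (0 through 2).
Sum: C(5,0)·C(9,4) + C(5,1)·C(9,3) + C(5,2)·C(9,2) = 126 + 420 + 360 = 906.

906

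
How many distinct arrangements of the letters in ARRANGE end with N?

180

With the last slot taken by N, it remains to arrange the other 6 letters (ARRAGE).
Those 6 letters have A appearing twice and R appearing twice, giving (6)!/(2!·2!) = 180.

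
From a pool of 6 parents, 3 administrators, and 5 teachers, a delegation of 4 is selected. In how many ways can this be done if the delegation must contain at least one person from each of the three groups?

495

Unrestricted: C(14,4) = 1001 ways to pick any 4 of the 14.
Selections missing a whole group: no parents → C(8,4) = 70; no administrators → C(11,4) = 330; no teachers → C(9,4) = 126.
Add back selections omitting two groups (i.e. drawn from a single group): C(6,4) + C(3,4) + C(5,4) = 20.
By inclusion–exclusion: 1001 − 526 + 20 = 495.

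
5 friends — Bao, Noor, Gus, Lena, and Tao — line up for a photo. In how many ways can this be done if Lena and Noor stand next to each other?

Place the 3 others and the Lena-Noor pair as 4 objects in a line; the pair has 2 internal arrangements.
So the count is 2·(4)! = 48.

48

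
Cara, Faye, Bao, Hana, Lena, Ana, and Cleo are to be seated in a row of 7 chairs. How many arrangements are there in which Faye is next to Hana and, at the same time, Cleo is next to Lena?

480

Treat {Faye,Hana} as one block (2 orders) and {Cleo,Lena} as another (2 orders).
That leaves 5 units to arrange: 2 × 2 × 5! = 4 × 120 = 480.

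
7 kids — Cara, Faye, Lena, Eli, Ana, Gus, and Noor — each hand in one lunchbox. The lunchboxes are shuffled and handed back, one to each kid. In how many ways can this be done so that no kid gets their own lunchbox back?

Let Aᵢ be the assignments in which kid i gets their own lunchbox. We want the size of the complement of A₁∪…∪A_7.
By inclusion–exclusion this is Σ_{j=0}^{7} (−1)^j C(7,j)·(7−j)!.
Computing: 5040 − 5040 + 2520 − 840 + 210 − 42 + 7 − 1 = 1854.

1854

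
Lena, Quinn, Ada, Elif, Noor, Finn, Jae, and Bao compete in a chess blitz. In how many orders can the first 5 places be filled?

6720

There are 8 choices for 1st place, 7 for 2nd, and so on down to 4 for position 5.
That gives 8 × 7 × 6 × 5 × 4 = 6720.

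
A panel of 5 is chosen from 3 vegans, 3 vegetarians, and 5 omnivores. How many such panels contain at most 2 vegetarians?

434

Split by how many vegetarians are chosen (0 through 2).
Sum: C(3,0)·C(8,5) + C(3,1)·C(8,4) + C(3,2)·C(8,3) = 56 + 210 + 168 = 434.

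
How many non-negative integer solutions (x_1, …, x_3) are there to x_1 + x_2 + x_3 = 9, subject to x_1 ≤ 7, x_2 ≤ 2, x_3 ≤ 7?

Ignoring the caps, the number of non-negative solutions to x_1+…+x_3 = 9 is C(11,2) = 55.
Subtract solutions that violate a single cap (substitute x_i' = x_i − (cap_i+1)): x_1 ≥ 8 gives C(3,2) = 3; x_2 ≥ 3 gives C(8,2) = 28; x_3 ≥ 8 gives C(3,2) = 3. Together 34.
No two caps can be exceeded simultaneously, so the pair terms are all 0.
By inclusion–exclusion the count is 55 − 34 + 0 = 21.

21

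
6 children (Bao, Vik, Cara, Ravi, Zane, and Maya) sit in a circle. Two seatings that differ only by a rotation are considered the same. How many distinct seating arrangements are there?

120

Seat Bao anywhere (absorbing the rotational symmetry), then permute the other 5: (5)! = 120.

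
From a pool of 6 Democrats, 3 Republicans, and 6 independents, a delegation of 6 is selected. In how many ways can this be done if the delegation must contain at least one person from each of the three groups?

With no constraint there are C(15,6) = 5005 possible selections.
Selections missing a whole group: no Democrats → C(9,6) = 84; no Republicans → C(12,6) = 924; no independents → C(9,6) = 84.
Add back selections omitting two groups (i.e. drawn from a single group): C(6,6) + C(3,6) + C(6,6) = 2.
By inclusion–exclusion: 5005 − 1092 + 2 = 3915.

3915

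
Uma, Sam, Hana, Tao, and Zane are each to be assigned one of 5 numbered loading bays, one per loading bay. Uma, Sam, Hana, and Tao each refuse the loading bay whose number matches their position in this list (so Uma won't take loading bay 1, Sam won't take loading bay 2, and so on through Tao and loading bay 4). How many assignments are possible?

53

Let Aᵢ (for 1 ≤ i ≤ 4) be the placements that put person i in their forbidden loading bay. Any j of these fix j positions, leaving (5−j)! ways to fill the rest, and there are C(4,j) ways to pick which j.
By inclusion–exclusion, the number of valid placements is Σ_{j=0}^{4} (−1)^j C(4,j)·(5−j)!.
Computing: 120 − 96 + 36 − 8 + 1 = 53.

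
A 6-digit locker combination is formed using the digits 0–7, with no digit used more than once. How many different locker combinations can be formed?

This is a permutation of 6 out of 8: P(8,6) = 8!/2!.
8 × 7 × 6 × 5 × 4 × 3 = 20160.

20160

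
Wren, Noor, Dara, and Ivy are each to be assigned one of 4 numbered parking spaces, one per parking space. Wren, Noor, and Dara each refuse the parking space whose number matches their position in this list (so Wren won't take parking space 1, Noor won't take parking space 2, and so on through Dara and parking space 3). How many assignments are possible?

Let Aᵢ (for i ∈ {1, 2, 3}) be the placements that put person i in their forbidden parking space. Any j of these fix j positions, leaving (4−j)! ways to fill the rest, and there are C(3,j) ways to pick which j.
By inclusion–exclusion, the number of valid placements is Σ_{j=0}^{3} (−1)^j C(3,j)·(4−j)!.
Computing: 24 − 18 + 6 − 1 = 11.

11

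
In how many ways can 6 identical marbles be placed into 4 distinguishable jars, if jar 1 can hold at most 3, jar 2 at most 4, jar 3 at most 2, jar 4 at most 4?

46

Ignoring the caps, the number of non-negative solutions to x_1+…+x_4 = 6 is C(9,3) = 84.
Subtract solutions that violate a single cap (substitute x_i' = x_i − (cap_i+1)): x_1 ≥ 4 gives C(5,3) = 10; x_2 ≥ 5 gives C(4,3) = 4; x_3 ≥ 3 gives C(6,3) = 20; x_4 ≥ 5 gives C(4,3) = 4. Together 38.
No two caps can be exceeded simultaneously, so the pair terms are all 0.
By inclusion–exclusion the count is 84 − 38 + 0 = 46.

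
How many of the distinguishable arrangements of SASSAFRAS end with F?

280

Fix F in the last position and arrange the remaining 8 letters.
Those 8 letters have A appearing 3 times and S appearing 4 times, giving (8)!/(4!·3!) = 280.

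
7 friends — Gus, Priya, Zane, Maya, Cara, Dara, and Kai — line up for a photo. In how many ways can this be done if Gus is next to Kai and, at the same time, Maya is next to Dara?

Treat {Gus,Kai} as one block (2 orders) and {Maya,Dara} as another (2 orders).
That leaves 5 units to arrange: 2 × 2 × 5! = 4 × 120 = 480.

480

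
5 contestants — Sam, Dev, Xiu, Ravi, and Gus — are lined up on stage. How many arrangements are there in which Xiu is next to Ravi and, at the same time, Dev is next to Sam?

24

Treat {Xiu,Ravi} as one block (2 orders) and {Dev,Sam} as another (2 orders).
That leaves 3 units to arrange: 2 × 2 × 3! = 4 × 6 = 24.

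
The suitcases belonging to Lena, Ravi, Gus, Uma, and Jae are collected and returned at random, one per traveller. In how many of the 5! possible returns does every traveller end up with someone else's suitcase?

This is the derangement count D_5: permutations of 5 items with no fixed point.
By inclusion–exclusion this is Σ_{j=0}^{5} (−1)^j C(5,j)·(5−j)!.
Computing: 120 − 120 + 60 − 20 + 5 − 1 = 44.

44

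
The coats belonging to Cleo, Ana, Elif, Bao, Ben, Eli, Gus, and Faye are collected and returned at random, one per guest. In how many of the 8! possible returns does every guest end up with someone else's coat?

14833

Let Aᵢ be the assignments in which guest i gets their own coat. We want the size of the complement of A₁∪…∪A_8.
By inclusion–exclusion this is Σ_{j=0}^{8} (−1)^j C(8,j)·(8−j)!.
Computing: 40320 − 40320 + 20160 − 6720 + 1680 − 336 + 56 − 8 + 1 = 14833.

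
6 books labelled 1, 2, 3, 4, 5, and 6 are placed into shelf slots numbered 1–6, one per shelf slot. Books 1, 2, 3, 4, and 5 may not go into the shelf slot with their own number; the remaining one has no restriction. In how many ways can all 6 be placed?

309

Let Aᵢ (for 1 ≤ i ≤ 5) be the placements that put book i in its forbidden shelf slot. Any j of these fix j positions, leaving (6−j)! ways to fill the rest, and there are C(5,j) ways to pick which j.
By inclusion–exclusion, the number of valid placements is Σ_{j=0}^{5} (−1)^j C(5,j)·(6−j)!.
Computing: 720 − 600 + 240 − 60 + 10 − 1 = 309.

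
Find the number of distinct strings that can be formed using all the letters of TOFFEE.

180

TOFFEE has 6 letters with E appearing twice and F appearing twice.
The number of distinct arrangements is 6!/(2!·2!) = 720/4 = 180.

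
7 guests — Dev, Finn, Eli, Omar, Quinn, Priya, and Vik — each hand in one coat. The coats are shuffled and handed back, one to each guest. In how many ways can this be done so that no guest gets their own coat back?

Count assignments avoiding every fixed point. For any j of the 7 guests fixed to their own coat, the other 7−j can be arranged in (7−j)! ways.
By inclusion–exclusion this is Σ_{j=0}^{7} (−1)^j C(7,j)·(7−j)!.
Computing: 5040 − 5040 + 2520 − 840 + 210 − 42 + 7 − 1 = 1854.

1854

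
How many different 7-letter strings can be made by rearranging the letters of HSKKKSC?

420

Letter multiplicities in HSKKKSC: C×1, H×1, K×3, S×2.
So there are 7! / (3!·2!) = 420 distinguishable arrangements.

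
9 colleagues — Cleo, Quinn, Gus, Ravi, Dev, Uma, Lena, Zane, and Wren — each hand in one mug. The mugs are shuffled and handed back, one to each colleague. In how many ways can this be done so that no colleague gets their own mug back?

This is the derangement count D_9: permutations of 9 items with no fixed point.
By inclusion–exclusion this is Σ_{j=0}^{9} (−1)^j C(9,j)·(9−j)!.
Computing: 362880 − 362880 + 181440 − 60480 + 15120 − 3024 + 504 − 72 + 9 − 1 = 133496.

133496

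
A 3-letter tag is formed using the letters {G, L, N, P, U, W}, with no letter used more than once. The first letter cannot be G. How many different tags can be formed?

The first letter has 6−1 = 5 choices (anything except G).
The remaining 2 letters are filled from the other 5 symbols without repetition: 5 × 4 = 20.
Total: 5 × 20 = 100.

100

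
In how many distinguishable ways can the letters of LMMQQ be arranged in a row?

LMMQQ has 5 letters with M appearing twice and Q appearing twice.
The number of distinct arrangements is 5!/(2!·2!) = 120/4 = 30.

30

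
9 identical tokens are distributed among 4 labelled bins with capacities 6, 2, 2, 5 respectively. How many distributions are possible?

By stars and bars, unrestricted non-negative solutions to x_1+…+x_4 = 9 number C(9+3,3) = 220.
Subtract solutions that violate a single cap (substitute x_i' = x_i − (cap_i+1)): x_1 ≥ 7 gives C(5,3) = 10; x_2 ≥ 3 gives C(9,3) = 84; x_3 ≥ 3 gives C(9,3) = 84; x_4 ≥ 6 gives C(6,3) = 20. Together 198.
Add back pairs where two caps are both exceeded: 0 + 0 + 0 + 20 + 1 + 1 = 22.
By inclusion–exclusion the count is 220 − 198 + 22 = 44.

44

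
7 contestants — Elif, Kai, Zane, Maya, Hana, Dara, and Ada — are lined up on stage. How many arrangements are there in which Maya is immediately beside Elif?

1440

Treat {Maya, Elif} as a single unit. There are 6 units to order, and the pair itself can be ordered 2 ways.
That gives 2 × 6! = 2 × 720 = 1440.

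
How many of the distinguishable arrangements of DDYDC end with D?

12

Fix D in the last position and arrange the remaining 4 letters.
Those 4 letters have D appearing twice, giving (4)!/(2!) = 12.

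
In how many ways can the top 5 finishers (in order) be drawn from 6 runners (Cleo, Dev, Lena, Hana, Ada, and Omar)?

720

This is an ordered selection of 5 from 6: P(6,5).
That gives 6 × 5 × 4 × 3 × 2 = 720.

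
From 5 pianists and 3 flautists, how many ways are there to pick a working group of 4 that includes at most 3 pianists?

65

Split by how many pianists are chosen (0 through 3).
Sum: C(5,0)·C(3,4) + C(5,1)·C(3,3) + C(5,2)·C(3,2) + C(5,3)·C(3,1) = 0 + 5 + 30 + 30 = 65.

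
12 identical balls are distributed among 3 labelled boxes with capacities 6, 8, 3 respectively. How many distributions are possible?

18

By stars and bars, unrestricted non-negative solutions to x_1+…+x_3 = 12 number C(12+2,2) = 91.
Subtract solutions that violate a single cap (substitute x_i' = x_i − (cap_i+1)): x_1 ≥ 7 gives C(7,2) = 21; x_2 ≥ 9 gives C(5,2) = 10; x_3 ≥ 4 gives C(10,2) = 45. Together 76.
Add back pairs where two caps are both exceeded: 0 + 3 + 0 = 3.
By inclusion–exclusion the count is 91 − 76 + 3 = 18.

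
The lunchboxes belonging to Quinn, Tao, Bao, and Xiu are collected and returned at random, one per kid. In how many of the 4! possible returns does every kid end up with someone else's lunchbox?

9

Let Aᵢ be the assignments in which kid i gets their own lunchbox. We want the size of the complement of A₁∪…∪A_4.
By inclusion–exclusion this is Σ_{j=0}^{4} (−1)^j C(4,j)·(4−j)!.
Computing: 24 − 24 + 12 − 4 + 1 = 9.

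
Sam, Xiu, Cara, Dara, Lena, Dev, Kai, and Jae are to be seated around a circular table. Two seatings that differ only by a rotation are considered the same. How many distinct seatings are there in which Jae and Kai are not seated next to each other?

3600

Without the restriction there are (7)! = 5040 seatings.
Seatings with Jae beside Kai: treat them as a block with 2 internal orders, giving 2 × (6)! = 1440.
Subtracting, 5040 − 1440 = 3600.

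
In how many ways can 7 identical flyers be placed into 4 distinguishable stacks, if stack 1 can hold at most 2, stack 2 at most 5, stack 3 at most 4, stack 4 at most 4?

61

Without the upper bounds there are C(10,3) = 120 ways to split 7 among 4 stacks.
Subtract solutions that violate a single cap (substitute x_i' = x_i − (cap_i+1)): x_1 ≥ 3 gives C(7,3) = 35; x_2 ≥ 6 gives C(4,3) = 4; x_3 ≥ 5 gives C(5,3) = 10; x_4 ≥ 5 gives C(5,3) = 10. Together 59.
No two caps can be exceeded simultaneously, so the pair terms are all 0.
By inclusion–exclusion the count is 120 − 59 + 0 = 61.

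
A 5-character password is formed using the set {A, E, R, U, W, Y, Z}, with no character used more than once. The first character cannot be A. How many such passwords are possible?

2160

The first character has 7−1 = 6 choices (anything except A).
The remaining 4 characters are filled from the other 6 symbols without repetition: 6 × 5 × 4 × 3 = 360.
Total: 6 × 360 = 2160.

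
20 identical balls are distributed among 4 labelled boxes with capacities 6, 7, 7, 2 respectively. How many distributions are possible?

10

By stars and bars, unrestricted non-negative solutions to x_1+…+x_4 = 20 number C(20+3,3) = 1771.
Subtract solutions that violate a single cap (substitute x_i' = x_i − (cap_i+1)): x_1 ≥ 7 gives C(16,3) = 560; x_2 ≥ 8 gives C(15,3) = 455; x_3 ≥ 8 gives C(15,3) = 455; x_4 ≥ 3 gives C(20,3) = 1140. Together 2610.
Add back pairs where two caps are both exceeded: 56 + 56 + 286 + 35 + 220 + 220 = 873.
Subtract triples: 0 + 10 + 10 + 4 = 24.
By inclusion–exclusion the count is 1771 − 2610 + 873 − 24 = 10.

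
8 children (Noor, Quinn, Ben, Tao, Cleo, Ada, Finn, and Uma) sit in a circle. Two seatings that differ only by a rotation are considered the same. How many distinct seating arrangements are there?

Fix one person's seat to break rotational symmetry; the remaining 7 people can be arranged in (7)! = 5040 ways.

5040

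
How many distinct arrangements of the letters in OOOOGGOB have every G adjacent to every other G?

42

Treat the 2 copies of G as a single block. The multiset to arrange is then {GG, B, O, O, O, O, O}, 7 items in all.
That gives (7)!/(5!) = 42 arrangements.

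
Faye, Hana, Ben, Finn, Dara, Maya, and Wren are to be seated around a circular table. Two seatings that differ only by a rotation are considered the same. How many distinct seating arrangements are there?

720

Fix one person's seat to break rotational symmetry; the remaining 6 people can be arranged in (6)! = 720 ways.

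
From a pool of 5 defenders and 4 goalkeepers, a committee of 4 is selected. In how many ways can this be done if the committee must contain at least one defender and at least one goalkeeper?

120

Unrestricted: C(9,4) = 126 ways to pick any 4 of the 9.
Subtract selections that omit an entire group: no defenders → C(4,4) = 1; no goalkeepers → C(5,4) = 5.
Both groups omitted at once is impossible, so 126 − 6 = 120.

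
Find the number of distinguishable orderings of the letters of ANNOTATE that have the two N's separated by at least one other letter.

There are 8!/(2!·2!·2!) = 5040 arrangements of ANNOTATE in total.
If the two N's are adjacent, glue them into one block, leaving 7 items to arrange: (7)!/(2!·2!) = 1260 ways.
Hence 5040 − 1260 = 3780.

3780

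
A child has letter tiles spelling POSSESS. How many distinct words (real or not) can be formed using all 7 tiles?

POSSESS has 7 letters with S appearing 4 times.
So there are 7! / (4!) = 210 distinguishable arrangements.

210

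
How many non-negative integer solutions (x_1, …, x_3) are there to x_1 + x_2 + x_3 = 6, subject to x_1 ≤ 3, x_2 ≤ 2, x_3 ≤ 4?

9

Ignoring the caps, the number of non-negative solutions to x_1+…+x_3 = 6 is C(8,2) = 28.
Subtract solutions that violate a single cap (substitute x_i' = x_i − (cap_i+1)): x_1 ≥ 4 gives C(4,2) = 6; x_2 ≥ 3 gives C(5,2) = 10; x_3 ≥ 5 gives C(3,2) = 3. Together 19.
No two caps can be exceeded simultaneously, so the pair terms are all 0.
By inclusion–exclusion the count is 28 − 19 + 0 = 9.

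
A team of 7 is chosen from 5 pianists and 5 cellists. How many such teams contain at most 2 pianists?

Split by how many pianists are chosen (0 through 2).
Sum: C(5,0)·C(5,7) + C(5,1)·C(5,6) + C(5,2)·C(5,5) = 0 + 0 + 10 = 10.

10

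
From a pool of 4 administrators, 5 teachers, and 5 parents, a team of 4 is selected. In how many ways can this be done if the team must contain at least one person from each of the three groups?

Unrestricted: C(14,4) = 1001 ways to pick any 4 of the 14.
Subtract selections that omit an entire group: no administrators → C(10,4) = 210; no teachers → C(9,4) = 126; no parents → C(9,4) = 126.
Add back selections omitting two groups (i.e. drawn from a single group): C(4,4) + C(5,4) + C(5,4) = 11.
By inclusion–exclusion: 1001 − 462 + 11 = 550.

550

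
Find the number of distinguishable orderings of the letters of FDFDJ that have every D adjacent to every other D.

12

Treat the 2 copies of D as a single block. The multiset to arrange is then {DD, F, F, J}, 4 items in all.
That gives (4)!/(2!) = 12 arrangements.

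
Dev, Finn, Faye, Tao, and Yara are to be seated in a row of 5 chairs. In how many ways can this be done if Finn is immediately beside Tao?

48

Treat {Finn, Tao} as a single unit. There are 4 units to order, and the pair itself can be ordered 2 ways.
That gives 2 × 4! = 2 × 24 = 48.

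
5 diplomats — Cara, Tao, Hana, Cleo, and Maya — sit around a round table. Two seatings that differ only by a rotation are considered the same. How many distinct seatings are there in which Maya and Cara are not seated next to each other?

12

Without the restriction there are (4)! = 24 seatings.
Seatings with Maya beside Cara: treat them as a block with 2 internal orders, giving 2 × (3)! = 12.
Subtracting, 24 − 12 = 12.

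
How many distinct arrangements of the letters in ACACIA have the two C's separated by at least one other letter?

There are 6!/(3!·2!) = 60 arrangements of ACACIA in total.
If the two C's are adjacent, glue them into one block, leaving 5 items to arrange: (5)!/(3!) = 20 ways.
Hence 60 − 20 = 40.

40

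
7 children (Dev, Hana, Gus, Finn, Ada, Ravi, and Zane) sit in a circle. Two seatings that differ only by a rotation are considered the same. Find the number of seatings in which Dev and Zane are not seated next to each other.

480

All circular seatings of 7 people number (6)! = 720.
Seatings with Dev beside Zane: treat them as a block with 2 internal orders, giving 2 × (5)! = 240.
Subtracting, 720 − 240 = 480.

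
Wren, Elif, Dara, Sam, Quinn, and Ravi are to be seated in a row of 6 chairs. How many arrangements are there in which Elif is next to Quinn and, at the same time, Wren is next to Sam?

Treat {Elif,Quinn} as one block (2 orders) and {Wren,Sam} as another (2 orders).
That leaves 4 units to arrange: 2 × 2 × 4! = 4 × 24 = 96.

96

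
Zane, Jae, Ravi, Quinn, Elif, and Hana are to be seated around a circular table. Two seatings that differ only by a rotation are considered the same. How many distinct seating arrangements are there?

120

Around a circle, 6 distinct people have 6!/6 = (5)! = 120 rotationally distinct seatings.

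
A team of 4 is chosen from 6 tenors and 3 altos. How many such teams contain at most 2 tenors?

Split by how many tenors are chosen (0 through 2).
Sum: C(6,0)·C(3,4) + C(6,1)·C(3,3) + C(6,2)·C(3,2) = 0 + 6 + 45 = 51.

51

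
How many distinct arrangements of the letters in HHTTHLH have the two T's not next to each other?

There are 7!/(4!·2!) = 105 arrangements of HHTTHLH in total.
Arrangements with the T's together: treat TT as one letter, giving (6)!/(4!) = 30.
Hence 105 − 30 = 75.

75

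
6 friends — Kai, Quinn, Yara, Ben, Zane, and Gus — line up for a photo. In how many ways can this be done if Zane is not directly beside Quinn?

480

Of the 6! = 720 arrangements, those with Zane and Quinn adjacent number 2 × 5! = 240 (treat the pair as a block with 2 internal orders).
So 720 − 240 = 480 arrangements keep them apart.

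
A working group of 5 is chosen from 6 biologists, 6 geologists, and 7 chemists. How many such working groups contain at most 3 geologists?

Split by how many geologists are chosen (0 through 3).
Sum: C(6,0)·C(13,5) + C(6,1)·C(13,4) + C(6,2)·C(13,3) + C(6,3)·C(13,2) = 1287 + 4290 + 4290 + 1560 = 11427.

11427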